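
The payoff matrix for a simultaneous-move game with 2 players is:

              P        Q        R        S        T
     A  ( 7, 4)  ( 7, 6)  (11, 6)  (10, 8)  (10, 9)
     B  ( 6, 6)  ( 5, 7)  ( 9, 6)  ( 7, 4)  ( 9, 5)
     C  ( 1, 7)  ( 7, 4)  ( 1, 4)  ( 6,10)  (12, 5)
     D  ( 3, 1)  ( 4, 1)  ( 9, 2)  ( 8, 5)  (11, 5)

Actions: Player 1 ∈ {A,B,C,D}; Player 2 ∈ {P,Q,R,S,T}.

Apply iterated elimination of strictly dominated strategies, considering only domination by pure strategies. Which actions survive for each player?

Survivors P1:{A,C,D} P2:{S,T}

P1 drop B (A beats it: P:7>6 Q:7>5 R:11>9 S:10>7 T:10>9)
P2 drop P (S beats it: A:8>4 C:10>7 D:5>1)
P2 drop Q (S beats it: A:8>6 C:10>4 D:5>1)
P2 drop R (S beats it: A:8>6 C:10>4 D:5>2)
P1→{A,C,D} P2→{S,T}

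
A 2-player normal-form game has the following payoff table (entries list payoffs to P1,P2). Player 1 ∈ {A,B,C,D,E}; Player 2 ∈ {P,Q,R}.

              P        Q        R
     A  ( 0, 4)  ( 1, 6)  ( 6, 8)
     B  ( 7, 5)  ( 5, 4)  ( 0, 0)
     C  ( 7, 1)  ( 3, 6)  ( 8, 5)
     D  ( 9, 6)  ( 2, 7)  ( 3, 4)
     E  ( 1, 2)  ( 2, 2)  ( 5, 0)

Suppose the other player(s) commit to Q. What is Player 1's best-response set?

argmax u_1 = {B}

u_1(A vs Q) = 1
u_1(B vs Q) = 5
u_1(C vs Q) = 3
u_1(D vs Q) = 2
u_1(E vs Q) = 2
max payoff 5 at {B}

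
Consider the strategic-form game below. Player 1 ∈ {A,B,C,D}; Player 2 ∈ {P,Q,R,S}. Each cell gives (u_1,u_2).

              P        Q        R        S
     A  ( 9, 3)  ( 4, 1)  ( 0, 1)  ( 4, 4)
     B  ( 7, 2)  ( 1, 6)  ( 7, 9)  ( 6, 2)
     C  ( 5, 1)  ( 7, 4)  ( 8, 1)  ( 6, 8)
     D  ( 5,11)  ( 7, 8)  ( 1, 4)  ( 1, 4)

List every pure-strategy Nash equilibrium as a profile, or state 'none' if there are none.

Nash profiles: (C,S)

(A,P): not NE [P2→S gives 4>3]
(A,Q): not NE [P1→D gives 7>4; P2→S gives 4>1]
(A,R): not NE [P1→C gives 8>0; P2→S gives 4>1]
(A,S): not NE [P1→C gives 6>4]
(B,P): not NE [P1→A gives 9>7; P2→R gives 9>2]
(B,Q): not NE [P1→D gives 7>1; P2→R gives 9>6]
(B,R): not NE [P1→C gives 8>7]
(B,S): not NE [P2→R gives 9>2]
(C,P): not NE [P1→A gives 9>5; P2→S gives 8>1]
(C,Q): not NE [P2→S gives 8>4]
(C,R): not NE [P2→S gives 8>1]
(C,S): NE
(D,P): not NE [P1→A gives 9>5]
(D,Q): not NE [P2→P gives 11>8]
(D,R): not NE [P1→C gives 8>1; P2→P gives 11>4]
(D,S): not NE [P1→C gives 6>1; P2→P gives 11>4]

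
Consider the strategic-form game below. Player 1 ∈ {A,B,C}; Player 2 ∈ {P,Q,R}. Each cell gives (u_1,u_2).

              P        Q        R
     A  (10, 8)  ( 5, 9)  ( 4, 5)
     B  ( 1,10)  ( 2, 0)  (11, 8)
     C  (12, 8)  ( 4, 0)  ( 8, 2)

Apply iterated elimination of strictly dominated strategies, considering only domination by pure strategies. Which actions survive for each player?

Survivors P1:{A,C} P2:{P,Q}

P2 drop R (P beats it: A:8>5 B:10>8 C:8>2)
P1 drop B (A beats it: P:10>1 Q:5>2)
P1→{A,C} P2→{P,Q}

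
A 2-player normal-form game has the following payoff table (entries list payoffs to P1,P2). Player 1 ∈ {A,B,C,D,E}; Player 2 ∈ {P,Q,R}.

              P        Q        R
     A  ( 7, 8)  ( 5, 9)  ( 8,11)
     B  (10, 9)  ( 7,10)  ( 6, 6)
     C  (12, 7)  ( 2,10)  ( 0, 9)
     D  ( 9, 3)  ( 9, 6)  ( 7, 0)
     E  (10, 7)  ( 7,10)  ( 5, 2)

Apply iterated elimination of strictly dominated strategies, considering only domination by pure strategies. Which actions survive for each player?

IESDS → P1:{A,D} P2:{Q,R}

P2 drop P (Q beats it: A:9>8 B:10>9 C:10>7 D:6>3 E:10>7)
P1 drop B (D beats it: Q:9>7 R:7>6)
P1 drop C (A beats it: Q:5>2 R:8>0)
P1 drop E (D beats it: Q:9>7 R:7>5)
P1→{A,D} P2→{Q,R}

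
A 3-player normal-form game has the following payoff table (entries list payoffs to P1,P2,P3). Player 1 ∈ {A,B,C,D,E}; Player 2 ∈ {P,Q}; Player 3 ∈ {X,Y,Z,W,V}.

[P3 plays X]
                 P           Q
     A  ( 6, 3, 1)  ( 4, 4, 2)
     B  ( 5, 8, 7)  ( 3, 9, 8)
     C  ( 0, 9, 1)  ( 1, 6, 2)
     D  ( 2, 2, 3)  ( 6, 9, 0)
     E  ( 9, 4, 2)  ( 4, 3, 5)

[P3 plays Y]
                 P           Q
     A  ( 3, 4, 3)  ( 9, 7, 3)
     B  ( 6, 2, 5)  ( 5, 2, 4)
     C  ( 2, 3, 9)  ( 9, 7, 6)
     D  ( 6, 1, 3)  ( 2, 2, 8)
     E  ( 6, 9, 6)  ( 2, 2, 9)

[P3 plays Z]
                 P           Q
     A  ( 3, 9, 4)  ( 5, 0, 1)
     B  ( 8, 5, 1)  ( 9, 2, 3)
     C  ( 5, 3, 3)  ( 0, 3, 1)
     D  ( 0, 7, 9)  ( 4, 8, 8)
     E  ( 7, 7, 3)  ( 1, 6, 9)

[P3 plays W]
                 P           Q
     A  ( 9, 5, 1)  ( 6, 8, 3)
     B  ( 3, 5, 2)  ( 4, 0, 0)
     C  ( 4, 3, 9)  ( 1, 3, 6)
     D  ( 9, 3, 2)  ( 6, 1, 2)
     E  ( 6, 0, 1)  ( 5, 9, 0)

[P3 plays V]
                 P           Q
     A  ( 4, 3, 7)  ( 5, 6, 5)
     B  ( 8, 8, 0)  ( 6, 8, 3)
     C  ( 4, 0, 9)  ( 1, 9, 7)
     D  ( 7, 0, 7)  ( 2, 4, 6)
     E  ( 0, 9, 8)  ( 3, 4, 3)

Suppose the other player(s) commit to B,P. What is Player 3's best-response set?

u_3(X vs B,P) = 7
u_3(Y vs B,P) = 5
u_3(Z vs B,P) = 1
u_3(W vs B,P) = 2
u_3(V vs B,P) = 0
max payoff 7 at {X}

P3 best: {X}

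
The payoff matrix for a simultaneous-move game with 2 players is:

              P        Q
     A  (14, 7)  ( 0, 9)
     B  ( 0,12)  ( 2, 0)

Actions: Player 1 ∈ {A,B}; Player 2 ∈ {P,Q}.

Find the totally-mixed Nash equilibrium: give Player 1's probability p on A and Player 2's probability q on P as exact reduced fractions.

P1 indiff ⇒ q·14+(1-q)·0 = q·0+(1-q)·2 ⇒ q(14) = (1-q)(2) ⇒ q = 1/8
P2 indiff ⇒ p·7+(1-p)·12 = p·9+(1-p)·0 ⇒ p(-2) = (1-p)(-12) ⇒ p = 6/7

P1 mixes 6/7 on A; P2 mixes 1/8 on P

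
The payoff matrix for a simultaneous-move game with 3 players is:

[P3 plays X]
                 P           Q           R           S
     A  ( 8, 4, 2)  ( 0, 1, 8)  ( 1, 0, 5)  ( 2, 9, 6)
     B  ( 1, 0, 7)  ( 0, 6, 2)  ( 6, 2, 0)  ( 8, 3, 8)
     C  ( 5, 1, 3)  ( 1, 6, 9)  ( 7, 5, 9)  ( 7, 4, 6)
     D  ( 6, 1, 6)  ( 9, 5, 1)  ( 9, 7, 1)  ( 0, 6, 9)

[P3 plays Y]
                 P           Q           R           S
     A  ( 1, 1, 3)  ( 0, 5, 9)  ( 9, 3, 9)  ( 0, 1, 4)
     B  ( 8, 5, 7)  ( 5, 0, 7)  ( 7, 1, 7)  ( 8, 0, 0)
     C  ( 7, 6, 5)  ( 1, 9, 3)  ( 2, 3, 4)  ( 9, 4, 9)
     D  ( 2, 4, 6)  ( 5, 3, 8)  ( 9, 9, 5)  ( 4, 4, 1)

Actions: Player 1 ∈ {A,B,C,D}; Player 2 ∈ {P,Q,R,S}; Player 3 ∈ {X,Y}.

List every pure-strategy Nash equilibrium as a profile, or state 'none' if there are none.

(A,P,X): not NE [P2→S gives 9>4; P3→Y gives 3>2]
(A,P,Y): not NE [P1→B gives 8>1; P2→Q gives 5>1]
(A,Q,X): not NE [P1→D gives 9>0; P2→S gives 9>1; P3→Y gives 9>8]
(A,Q,Y): not NE [P1→D gives 5>0]
(A,R,X): not NE [P1→D gives 9>1; P2→S gives 9>0; P3→Y gives 9>5]
(A,R,Y): not NE [P2→Q gives 5>3]
(A,S,X): not NE [P1→B gives 8>2]
(A,S,Y): not NE [P1→C gives 9>0; P2→Q gives 5>1; P3→X gives 6>4]
(B,P,X): not NE [P1→A gives 8>1; P2→Q gives 6>0]
(B,P,Y): NE
(B,Q,X): not NE [P1→D gives 9>0; P3→Y gives 7>2]
(B,Q,Y): not NE [P2→P gives 5>0]
(B,R,X): not NE [P1→D gives 9>6; P2→Q gives 6>2; P3→Y gives 7>0]
(B,R,Y): not NE [P1→D gives 9>7; P2→P gives 5>1]
(B,S,X): not NE [P2→Q gives 6>3]
(B,S,Y): not NE [P1→C gives 9>8; P2→P gives 5>0; P3→X gives 8>0]
(C,P,X): not NE [P1→A gives 8>5; P2→Q gives 6>1; P3→Y gives 5>3]
(C,P,Y): not NE [P1→B gives 8>7; P2→Q gives 9>6]
(C,Q,X): not NE [P1→D gives 9>1]
(C,Q,Y): not NE [P1→D gives 5>1; P3→X gives 9>3]
(C,R,X): not NE [P1→D gives 9>7; P2→Q gives 6>5]
(C,R,Y): not NE [P1→D gives 9>2; P2→Q gives 9>3; P3→X gives 9>4]
(C,S,X): not NE [P1→B gives 8>7; P2→Q gives 6>4; P3→Y gives 9>6]
(C,S,Y): not NE [P2→Q gives 9>4]
(D,P,X): not NE [P1→A gives 8>6; P2→R gives 7>1]
(D,P,Y): not NE [P1→B gives 8>2; P2→R gives 9>4]
(D,Q,X): not NE [P2→R gives 7>5; P3→Y gives 8>1]
(D,Q,Y): not NE [P2→R gives 9>3]
(D,R,X): not NE [P3→Y gives 5>1]
(D,R,Y): NE
(D,S,X): not NE [P1→B gives 8>0; P2→R gives 7>6]
(D,S,Y): not NE [P1→C gives 9>4; P2→R gives 9>4; P3→X gives 9>1]

Nash profiles: (B,P,Y), (D,R,Y)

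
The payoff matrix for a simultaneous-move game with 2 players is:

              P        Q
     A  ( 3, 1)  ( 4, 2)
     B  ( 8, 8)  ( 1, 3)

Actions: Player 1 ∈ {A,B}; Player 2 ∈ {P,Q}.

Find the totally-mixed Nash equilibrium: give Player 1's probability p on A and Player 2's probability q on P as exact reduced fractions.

P1 indiff ⇒ q·3+(1-q)·4 = q·8+(1-q)·1 ⇒ q(-5) = (1-q)(-3) ⇒ q = 3/8
P2 indiff ⇒ p·1+(1-p)·8 = p·2+(1-p)·3 ⇒ p(-1) = (1-p)(-5) ⇒ p = 5/6

P1 mixes 5/6 on A; P2 mixes 3/8 on P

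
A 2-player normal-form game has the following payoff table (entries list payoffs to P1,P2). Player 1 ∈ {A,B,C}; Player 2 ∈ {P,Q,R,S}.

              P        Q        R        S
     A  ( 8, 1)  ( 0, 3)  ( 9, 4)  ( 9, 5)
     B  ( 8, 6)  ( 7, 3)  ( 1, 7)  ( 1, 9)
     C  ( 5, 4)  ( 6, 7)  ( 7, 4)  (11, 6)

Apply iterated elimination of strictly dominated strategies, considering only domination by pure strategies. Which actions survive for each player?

Survivors P1:{B,C} P2:{Q,S}

P2 drop P (S beats it: A:5>1 B:9>6 C:6>4)
P2 drop R (S beats it: A:5>4 B:9>7 C:6>4)
P1 drop A (C beats it: Q:6>0 S:11>9)
P1→{B,C} P2→{Q,S}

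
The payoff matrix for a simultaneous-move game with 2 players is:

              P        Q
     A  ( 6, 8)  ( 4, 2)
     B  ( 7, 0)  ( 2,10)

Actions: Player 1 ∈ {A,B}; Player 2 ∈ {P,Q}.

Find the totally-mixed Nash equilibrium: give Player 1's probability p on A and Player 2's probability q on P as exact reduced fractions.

(p,q) = (5/8, 2/3)

P1 indiff ⇒ q·6+(1-q)·4 = q·7+(1-q)·2 ⇒ q(-1) = (1-q)(-2) ⇒ q = 2/3
P2 indiff ⇒ p·8+(1-p)·0 = p·2+(1-p)·10 ⇒ p(6) = (1-p)(10) ⇒ p = 5/8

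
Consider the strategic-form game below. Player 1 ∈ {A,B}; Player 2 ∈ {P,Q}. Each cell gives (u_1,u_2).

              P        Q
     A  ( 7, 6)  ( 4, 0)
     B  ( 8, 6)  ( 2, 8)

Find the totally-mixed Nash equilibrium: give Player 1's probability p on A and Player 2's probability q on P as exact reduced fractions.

P1 indiff ⇒ q·7+(1-q)·4 = q·8+(1-q)·2 ⇒ q(-1) = (1-q)(-2) ⇒ q = 2/3
P2 indiff ⇒ p·6+(1-p)·6 = p·0+(1-p)·8 ⇒ p(6) = (1-p)(2) ⇒ p = 1/4

(p,q) = (1/4, 2/3)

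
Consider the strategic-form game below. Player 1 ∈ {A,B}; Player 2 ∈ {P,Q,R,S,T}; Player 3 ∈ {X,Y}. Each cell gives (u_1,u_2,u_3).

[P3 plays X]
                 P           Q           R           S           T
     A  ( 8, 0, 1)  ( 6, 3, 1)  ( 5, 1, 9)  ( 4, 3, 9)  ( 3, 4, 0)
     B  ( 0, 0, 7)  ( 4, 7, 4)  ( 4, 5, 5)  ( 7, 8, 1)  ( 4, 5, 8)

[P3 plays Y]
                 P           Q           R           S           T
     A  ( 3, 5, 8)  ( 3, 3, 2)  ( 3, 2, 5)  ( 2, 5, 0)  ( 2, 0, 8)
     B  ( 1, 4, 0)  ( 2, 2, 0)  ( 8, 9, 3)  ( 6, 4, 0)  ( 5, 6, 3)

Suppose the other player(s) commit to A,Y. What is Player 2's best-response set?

u_2(P vs A,Y) = 5
u_2(Q vs A,Y) = 3
u_2(R vs A,Y) = 2
u_2(S vs A,Y) = 5
u_2(T vs A,Y) = 0
max payoff 5 at {P,S}

BR_2 = {P,S}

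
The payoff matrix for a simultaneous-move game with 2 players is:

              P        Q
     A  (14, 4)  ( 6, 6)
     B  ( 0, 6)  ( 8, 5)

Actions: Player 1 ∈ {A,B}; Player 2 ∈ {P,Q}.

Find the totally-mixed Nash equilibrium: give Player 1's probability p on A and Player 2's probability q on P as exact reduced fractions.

P1 indiff ⇒ q·14+(1-q)·6 = q·0+(1-q)·8 ⇒ q(14) = (1-q)(2) ⇒ q = 1/8
P2 indiff ⇒ p·4+(1-p)·6 = p·6+(1-p)·5 ⇒ p(-2) = (1-p)(-1) ⇒ p = 1/3

(p,q) = (1/3, 1/8)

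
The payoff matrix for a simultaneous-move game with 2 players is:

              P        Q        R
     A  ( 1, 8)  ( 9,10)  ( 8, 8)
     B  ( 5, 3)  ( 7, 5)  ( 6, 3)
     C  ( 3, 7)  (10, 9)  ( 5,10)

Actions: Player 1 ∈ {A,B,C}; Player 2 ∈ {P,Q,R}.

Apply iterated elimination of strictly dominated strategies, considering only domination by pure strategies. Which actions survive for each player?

Survivors P1:{A,C} P2:{Q,R}

P2 drop P (Q beats it: A:10>8 B:5>3 C:9>7)
P1 drop B (A beats it: Q:9>7 R:8>6)
P1→{A,C} P2→{Q,R}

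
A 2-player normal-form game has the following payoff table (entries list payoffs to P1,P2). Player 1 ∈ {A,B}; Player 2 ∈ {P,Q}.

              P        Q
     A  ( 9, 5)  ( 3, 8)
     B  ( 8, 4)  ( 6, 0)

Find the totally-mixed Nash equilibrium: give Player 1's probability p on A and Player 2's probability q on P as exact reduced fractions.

P1 indiff ⇒ q·9+(1-q)·3 = q·8+(1-q)·6 ⇒ q(1) = (1-q)(3) ⇒ q = 3/4
P2 indiff ⇒ p·5+(1-p)·4 = p·8+(1-p)·0 ⇒ p(-3) = (1-p)(-4) ⇒ p = 4/7

p=4/7, q=3/4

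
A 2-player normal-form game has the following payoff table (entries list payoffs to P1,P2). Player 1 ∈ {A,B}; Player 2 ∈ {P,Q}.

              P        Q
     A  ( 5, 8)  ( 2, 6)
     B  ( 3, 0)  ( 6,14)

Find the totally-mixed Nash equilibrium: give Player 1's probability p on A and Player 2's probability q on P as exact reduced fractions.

p=7/8, q=2/3

P1 indiff ⇒ q·5+(1-q)·2 = q·3+(1-q)·6 ⇒ q(2) = (1-q)(4) ⇒ q = 2/3
P2 indiff ⇒ p·8+(1-p)·0 = p·6+(1-p)·14 ⇒ p(2) = (1-p)(14) ⇒ p = 7/8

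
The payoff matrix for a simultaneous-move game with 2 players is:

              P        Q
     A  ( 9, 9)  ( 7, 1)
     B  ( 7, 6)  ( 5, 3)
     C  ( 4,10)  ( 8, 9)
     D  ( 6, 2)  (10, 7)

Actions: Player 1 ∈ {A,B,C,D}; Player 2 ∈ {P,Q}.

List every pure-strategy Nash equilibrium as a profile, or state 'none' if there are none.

(A,P): NE
(A,Q): not NE [P1→D gives 10>7; P2→P gives 9>1]
(B,P): not NE [P1→A gives 9>7]
(B,Q): not NE [P1→D gives 10>5; P2→P gives 6>3]
(C,P): not NE [P1→A gives 9>4]
(C,Q): not NE [P1→D gives 10>8; P2→P gives 10>9]
(D,P): not NE [P1→A gives 9>6; P2→Q gives 7>2]
(D,Q): NE

PSNE = {(A,P), (D,Q)}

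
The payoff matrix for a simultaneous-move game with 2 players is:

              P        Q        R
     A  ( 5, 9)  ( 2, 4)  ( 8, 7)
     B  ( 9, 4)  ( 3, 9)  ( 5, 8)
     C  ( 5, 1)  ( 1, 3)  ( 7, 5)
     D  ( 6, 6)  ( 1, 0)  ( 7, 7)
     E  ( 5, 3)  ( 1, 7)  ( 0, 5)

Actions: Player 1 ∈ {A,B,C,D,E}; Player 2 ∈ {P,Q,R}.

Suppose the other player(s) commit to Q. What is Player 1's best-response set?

P1 best: {B}

u_1(A vs Q) = 2
u_1(B vs Q) = 3
u_1(C vs Q) = 1
u_1(D vs Q) = 1
u_1(E vs Q) = 1
max payoff 3 at {B}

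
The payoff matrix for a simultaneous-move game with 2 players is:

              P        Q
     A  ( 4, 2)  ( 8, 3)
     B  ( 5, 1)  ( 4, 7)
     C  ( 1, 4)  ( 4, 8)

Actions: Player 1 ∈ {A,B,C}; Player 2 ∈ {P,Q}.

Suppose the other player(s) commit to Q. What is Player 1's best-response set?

BR_1 = {A}

u_1(A vs Q) = 8
u_1(B vs Q) = 4
u_1(C vs Q) = 4
max payoff 8 at {A}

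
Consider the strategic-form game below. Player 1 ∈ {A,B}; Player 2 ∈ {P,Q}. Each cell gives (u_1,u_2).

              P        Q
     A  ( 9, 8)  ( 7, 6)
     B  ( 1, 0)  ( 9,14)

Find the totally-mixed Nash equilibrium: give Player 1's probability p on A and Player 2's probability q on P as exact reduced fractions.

P1 indiff ⇒ q·9+(1-q)·7 = q·1+(1-q)·9 ⇒ q(8) = (1-q)(2) ⇒ q = 1/5
P2 indiff ⇒ p·8+(1-p)·0 = p·6+(1-p)·14 ⇒ p(2) = (1-p)(14) ⇒ p = 7/8

p=7/8, q=1/5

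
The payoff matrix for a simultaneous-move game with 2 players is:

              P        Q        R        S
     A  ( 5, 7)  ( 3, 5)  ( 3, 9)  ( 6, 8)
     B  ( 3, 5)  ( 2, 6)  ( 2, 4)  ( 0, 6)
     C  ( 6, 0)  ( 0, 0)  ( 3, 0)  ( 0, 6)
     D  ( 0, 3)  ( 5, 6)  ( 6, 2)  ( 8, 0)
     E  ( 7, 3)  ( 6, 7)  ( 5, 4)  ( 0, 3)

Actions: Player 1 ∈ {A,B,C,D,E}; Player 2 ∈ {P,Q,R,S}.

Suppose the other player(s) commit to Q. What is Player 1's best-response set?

u_1(A vs Q) = 3
u_1(B vs Q) = 2
u_1(C vs Q) = 0
u_1(D vs Q) = 5
u_1(E vs Q) = 6
max payoff 6 at {E}

argmax u_1 = {E}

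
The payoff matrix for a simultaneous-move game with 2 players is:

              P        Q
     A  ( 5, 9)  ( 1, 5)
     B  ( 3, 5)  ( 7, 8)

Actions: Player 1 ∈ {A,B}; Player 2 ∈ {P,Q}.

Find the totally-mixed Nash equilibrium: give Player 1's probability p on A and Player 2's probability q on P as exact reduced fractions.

p=3/7, q=3/4

P1 indiff ⇒ q·5+(1-q)·1 = q·3+(1-q)·7 ⇒ q(2) = (1-q)(6) ⇒ q = 3/4
P2 indiff ⇒ p·9+(1-p)·5 = p·5+(1-p)·8 ⇒ p(4) = (1-p)(3) ⇒ p = 3/7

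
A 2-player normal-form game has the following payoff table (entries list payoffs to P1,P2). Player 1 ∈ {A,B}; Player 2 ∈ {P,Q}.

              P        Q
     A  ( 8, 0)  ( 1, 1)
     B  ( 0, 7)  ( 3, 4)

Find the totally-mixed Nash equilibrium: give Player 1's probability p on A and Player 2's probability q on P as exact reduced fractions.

P1 indiff ⇒ q·8+(1-q)·1 = q·0+(1-q)·3 ⇒ q(8) = (1-q)(2) ⇒ q = 1/5
P2 indiff ⇒ p·0+(1-p)·7 = p·1+(1-p)·4 ⇒ p(-1) = (1-p)(-3) ⇒ p = 3/4

(p,q) = (3/4, 1/5)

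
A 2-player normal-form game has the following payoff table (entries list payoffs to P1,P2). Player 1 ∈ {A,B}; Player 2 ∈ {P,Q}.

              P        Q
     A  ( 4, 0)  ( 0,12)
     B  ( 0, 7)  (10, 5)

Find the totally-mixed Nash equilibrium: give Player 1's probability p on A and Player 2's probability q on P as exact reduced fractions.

P1 mixes 1/7 on A; P2 mixes 5/7 on P

P1 indiff ⇒ q·4+(1-q)·0 = q·0+(1-q)·10 ⇒ q(4) = (1-q)(10) ⇒ q = 5/7
P2 indiff ⇒ p·0+(1-p)·7 = p·12+(1-p)·5 ⇒ p(-12) = (1-p)(-2) ⇒ p = 1/7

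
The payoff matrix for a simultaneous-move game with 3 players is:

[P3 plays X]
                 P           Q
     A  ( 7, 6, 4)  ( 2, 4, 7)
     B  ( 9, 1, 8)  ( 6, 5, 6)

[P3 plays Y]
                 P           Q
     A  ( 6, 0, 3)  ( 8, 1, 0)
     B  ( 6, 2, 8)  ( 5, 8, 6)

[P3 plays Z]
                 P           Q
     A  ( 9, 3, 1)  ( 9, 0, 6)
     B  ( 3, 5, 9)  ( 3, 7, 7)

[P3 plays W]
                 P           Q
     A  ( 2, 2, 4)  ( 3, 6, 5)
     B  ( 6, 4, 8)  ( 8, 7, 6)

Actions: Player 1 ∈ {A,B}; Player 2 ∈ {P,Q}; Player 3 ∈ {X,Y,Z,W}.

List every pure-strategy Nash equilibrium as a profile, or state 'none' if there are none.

(A,P,X): not NE [P1→B gives 9>7]
(A,P,Y): not NE [P2→Q gives 1>0; P3→W gives 4>3]
(A,P,Z): not NE [P3→W gives 4>1]
(A,P,W): not NE [P1→B gives 6>2; P2→Q gives 6>2]
(A,Q,X): not NE [P1→B gives 6>2; P2→P gives 6>4]
(A,Q,Y): not NE [P3→X gives 7>0]
(A,Q,Z): not NE [P2→P gives 3>0; P3→X gives 7>6]
(A,Q,W): not NE [P1→B gives 8>3; P3→X gives 7>5]
(B,P,X): not NE [P2→Q gives 5>1; P3→Z gives 9>8]
(B,P,Y): not NE [P2→Q gives 8>2; P3→Z gives 9>8]
(B,P,Z): not NE [P1→A gives 9>3; P2→Q gives 7>5]
(B,P,W): not NE [P2→Q gives 7>4; P3→Z gives 9>8]
(B,Q,X): not NE [P3→Z gives 7>6]
(B,Q,Y): not NE [P1→A gives 8>5; P3→Z gives 7>6]
(B,Q,Z): not NE [P1→A gives 9>3]
(B,Q,W): not NE [P3→Z gives 7>6]

No pure NE.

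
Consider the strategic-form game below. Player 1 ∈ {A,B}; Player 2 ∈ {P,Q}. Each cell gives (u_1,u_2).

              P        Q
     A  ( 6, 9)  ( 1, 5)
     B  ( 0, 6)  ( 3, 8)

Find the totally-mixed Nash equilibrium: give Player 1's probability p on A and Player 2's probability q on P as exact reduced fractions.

P1 indiff ⇒ q·6+(1-q)·1 = q·0+(1-q)·3 ⇒ q(6) = (1-q)(2) ⇒ q = 1/4
P2 indiff ⇒ p·9+(1-p)·6 = p·5+(1-p)·8 ⇒ p(4) = (1-p)(2) ⇒ p = 1/3

P1 mixes 1/3 on A; P2 mixes 1/4 on P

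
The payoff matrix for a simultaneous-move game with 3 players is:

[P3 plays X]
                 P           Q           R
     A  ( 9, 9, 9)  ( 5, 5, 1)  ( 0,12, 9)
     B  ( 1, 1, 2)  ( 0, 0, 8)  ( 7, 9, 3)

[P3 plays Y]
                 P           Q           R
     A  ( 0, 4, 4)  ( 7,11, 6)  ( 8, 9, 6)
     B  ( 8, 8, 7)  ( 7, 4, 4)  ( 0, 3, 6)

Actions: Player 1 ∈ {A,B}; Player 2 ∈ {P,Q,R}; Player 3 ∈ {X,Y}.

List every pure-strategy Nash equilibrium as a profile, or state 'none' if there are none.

(A,P,X): not NE [P2→R gives 12>9]
(A,P,Y): not NE [P1→B gives 8>0; P2→Q gives 11>4; P3→X gives 9>4]
(A,Q,X): not NE [P2→R gives 12>5; P3→Y gives 6>1]
(A,Q,Y): NE
(A,R,X): not NE [P1→B gives 7>0]
(A,R,Y): not NE [P2→Q gives 11>9; P3→X gives 9>6]
(B,P,X): not NE [P1→A gives 9>1; P2→R gives 9>1; P3→Y gives 7>2]
(B,P,Y): NE
(B,Q,X): not NE [P1→A gives 5>0; P2→R gives 9>0]
(B,Q,Y): not NE [P2→P gives 8>4; P3→X gives 8>4]
(B,R,X): not NE [P3→Y gives 6>3]
(B,R,Y): not NE [P1→A gives 8>0; P2→P gives 8>3]

Nash profiles: (A,Q,Y), (B,P,Y)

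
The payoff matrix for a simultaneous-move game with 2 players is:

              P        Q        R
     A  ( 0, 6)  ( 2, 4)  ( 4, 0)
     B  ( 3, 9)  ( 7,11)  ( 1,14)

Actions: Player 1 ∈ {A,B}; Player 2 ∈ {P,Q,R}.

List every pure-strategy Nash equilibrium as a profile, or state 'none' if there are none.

Equilibria: none

(A,P): not NE [P1→B gives 3>0]
(A,Q): not NE [P1→B gives 7>2; P2→P gives 6>4]
(A,R): not NE [P2→P gives 6>0]
(B,P): not NE [P2→R gives 14>9]
(B,Q): not NE [P2→R gives 14>11]
(B,R): not NE [P1→A gives 4>1]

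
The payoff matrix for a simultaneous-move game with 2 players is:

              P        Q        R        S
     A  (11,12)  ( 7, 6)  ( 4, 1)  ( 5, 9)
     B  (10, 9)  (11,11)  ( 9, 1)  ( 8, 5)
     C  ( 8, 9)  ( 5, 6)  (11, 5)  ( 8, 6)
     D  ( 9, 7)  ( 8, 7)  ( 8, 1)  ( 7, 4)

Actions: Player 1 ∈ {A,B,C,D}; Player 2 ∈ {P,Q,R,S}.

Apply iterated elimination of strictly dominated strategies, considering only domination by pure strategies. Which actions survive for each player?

IESDS → P1:{A,B} P2:{P,Q}

P1 drop D (B beats it: P:10>9 Q:11>8 R:9>8 S:8>7)
P2 drop R (P beats it: A:12>1 B:9>1 C:9>5)
P2 drop S (P beats it: A:12>9 B:9>5 C:9>6)
P1 drop C (A beats it: P:11>8 Q:7>5)
P1→{A,B} P2→{P,Q}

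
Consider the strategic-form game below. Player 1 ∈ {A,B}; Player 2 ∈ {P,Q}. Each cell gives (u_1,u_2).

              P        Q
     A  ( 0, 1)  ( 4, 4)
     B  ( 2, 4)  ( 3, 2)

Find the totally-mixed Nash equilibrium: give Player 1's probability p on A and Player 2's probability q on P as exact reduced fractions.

p=2/5, q=1/3

P1 indiff ⇒ q·0+(1-q)·4 = q·2+(1-q)·3 ⇒ q(-2) = (1-q)(-1) ⇒ q = 1/3
P2 indiff ⇒ p·1+(1-p)·4 = p·4+(1-p)·2 ⇒ p(-3) = (1-p)(-2) ⇒ p = 2/5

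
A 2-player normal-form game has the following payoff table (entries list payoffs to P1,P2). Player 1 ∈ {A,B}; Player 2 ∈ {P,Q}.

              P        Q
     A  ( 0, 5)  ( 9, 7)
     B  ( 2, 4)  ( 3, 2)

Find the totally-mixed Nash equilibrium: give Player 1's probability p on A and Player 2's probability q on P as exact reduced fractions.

P1 mixes 1/2 on A; P2 mixes 3/4 on P

P1 indiff ⇒ q·0+(1-q)·9 = q·2+(1-q)·3 ⇒ q(-2) = (1-q)(-6) ⇒ q = 3/4
P2 indiff ⇒ p·5+(1-p)·4 = p·7+(1-p)·2 ⇒ p(-2) = (1-p)(-2) ⇒ p = 1/2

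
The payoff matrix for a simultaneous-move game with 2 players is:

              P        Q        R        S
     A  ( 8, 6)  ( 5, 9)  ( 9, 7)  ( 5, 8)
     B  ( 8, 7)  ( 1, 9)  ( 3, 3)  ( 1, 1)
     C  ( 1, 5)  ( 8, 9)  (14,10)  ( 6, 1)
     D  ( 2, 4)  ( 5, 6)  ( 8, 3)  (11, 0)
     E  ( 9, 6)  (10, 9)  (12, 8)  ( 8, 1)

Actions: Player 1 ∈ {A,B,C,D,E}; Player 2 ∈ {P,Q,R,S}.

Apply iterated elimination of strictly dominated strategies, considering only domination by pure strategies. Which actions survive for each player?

IESDS → P1:{C,E} P2:{Q,R}

P1 drop A (E beats it: P:9>8 Q:10>5 R:12>9 S:8>5)
P1 drop B (E beats it: P:9>8 Q:10>1 R:12>3 S:8>1)
P2 drop P (Q beats it: C:9>5 D:6>4 E:9>6)
P2 drop S (Q beats it: C:9>1 D:6>0 E:9>1)
P1 drop D (C beats it: Q:8>5 R:14>8)
P1→{C,E} P2→{Q,R}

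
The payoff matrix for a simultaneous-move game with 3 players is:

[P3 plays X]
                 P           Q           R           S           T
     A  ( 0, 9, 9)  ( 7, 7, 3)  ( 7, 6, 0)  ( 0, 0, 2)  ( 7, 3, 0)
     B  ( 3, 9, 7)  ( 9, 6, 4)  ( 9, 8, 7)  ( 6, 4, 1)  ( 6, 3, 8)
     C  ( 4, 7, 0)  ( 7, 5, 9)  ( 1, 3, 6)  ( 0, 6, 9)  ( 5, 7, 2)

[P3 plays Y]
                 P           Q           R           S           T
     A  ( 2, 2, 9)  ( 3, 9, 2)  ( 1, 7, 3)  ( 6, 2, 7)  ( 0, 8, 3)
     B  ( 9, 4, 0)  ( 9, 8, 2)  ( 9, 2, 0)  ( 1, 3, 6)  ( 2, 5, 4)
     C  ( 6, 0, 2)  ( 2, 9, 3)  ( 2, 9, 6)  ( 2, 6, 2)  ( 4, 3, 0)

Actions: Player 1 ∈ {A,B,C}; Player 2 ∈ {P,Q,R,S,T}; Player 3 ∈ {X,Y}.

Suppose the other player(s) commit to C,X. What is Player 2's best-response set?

u_2(P vs C,X) = 7
u_2(Q vs C,X) = 5
u_2(R vs C,X) = 3
u_2(S vs C,X) = 6
u_2(T vs C,X) = 7
max payoff 7 at {P,T}

BR_2 = {P,T}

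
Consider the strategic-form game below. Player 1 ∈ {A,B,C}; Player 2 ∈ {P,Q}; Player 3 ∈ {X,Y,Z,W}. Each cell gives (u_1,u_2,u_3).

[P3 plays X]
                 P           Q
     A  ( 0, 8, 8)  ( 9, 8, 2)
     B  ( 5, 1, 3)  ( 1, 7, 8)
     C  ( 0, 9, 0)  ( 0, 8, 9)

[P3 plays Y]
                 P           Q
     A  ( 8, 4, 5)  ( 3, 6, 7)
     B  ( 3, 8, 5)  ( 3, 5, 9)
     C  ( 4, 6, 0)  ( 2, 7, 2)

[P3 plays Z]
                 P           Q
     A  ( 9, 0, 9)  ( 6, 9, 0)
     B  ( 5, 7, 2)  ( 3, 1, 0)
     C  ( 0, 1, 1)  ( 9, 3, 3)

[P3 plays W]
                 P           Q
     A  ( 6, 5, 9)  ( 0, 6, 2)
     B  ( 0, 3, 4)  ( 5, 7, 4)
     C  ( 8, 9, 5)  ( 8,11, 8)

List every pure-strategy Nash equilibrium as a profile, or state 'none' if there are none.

(A,P,X): not NE [P1→B gives 5>0; P3→W gives 9>8]
(A,P,Y): not NE [P2→Q gives 6>4; P3→W gives 9>5]
(A,P,Z): not NE [P2→Q gives 9>0]
(A,P,W): not NE [P1→C gives 8>6; P2→Q gives 6>5]
(A,Q,X): not NE [P3→Y gives 7>2]
(A,Q,Y): NE
(A,Q,Z): not NE [P1→C gives 9>6; P3→Y gives 7>0]
(A,Q,W): not NE [P1→C gives 8>0; P3→Y gives 7>2]
(B,P,X): not NE [P2→Q gives 7>1; P3→Y gives 5>3]
(B,P,Y): not NE [P1→A gives 8>3]
(B,P,Z): not NE [P1→A gives 9>5; P3→Y gives 5>2]
(B,P,W): not NE [P1→C gives 8>0; P2→Q gives 7>3; P3→Y gives 5>4]
(B,Q,X): not NE [P1→A gives 9>1; P3→Y gives 9>8]
(B,Q,Y): not NE [P2→P gives 8>5]
(B,Q,Z): not NE [P1→C gives 9>3; P2→P gives 7>1; P3→Y gives 9>0]
(B,Q,W): not NE [P1→C gives 8>5; P3→Y gives 9>4]
(C,P,X): not NE [P1→B gives 5>0; P3→W gives 5>0]
(C,P,Y): not NE [P1→A gives 8>4; P2→Q gives 7>6; P3→W gives 5>0]
(C,P,Z): not NE [P1→A gives 9>0; P2→Q gives 3>1; P3→W gives 5>1]
(C,P,W): not NE [P2→Q gives 11>9]
(C,Q,X): not NE [P1→A gives 9>0; P2→P gives 9>8]
(C,Q,Y): not NE [P1→B gives 3>2; P3→X gives 9>2]
(C,Q,Z): not NE [P3→X gives 9>3]
(C,Q,W): not NE [P3→X gives 9>8]

PSNE = {(A,Q,Y)}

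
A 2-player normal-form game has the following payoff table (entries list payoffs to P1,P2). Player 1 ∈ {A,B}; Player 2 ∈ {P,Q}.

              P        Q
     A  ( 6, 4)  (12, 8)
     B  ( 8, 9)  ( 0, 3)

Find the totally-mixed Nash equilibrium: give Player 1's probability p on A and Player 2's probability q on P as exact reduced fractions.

(p,q) = (3/5, 6/7)

P1 indiff ⇒ q·6+(1-q)·12 = q·8+(1-q)·0 ⇒ q(-2) = (1-q)(-12) ⇒ q = 6/7
P2 indiff ⇒ p·4+(1-p)·9 = p·8+(1-p)·3 ⇒ p(-4) = (1-p)(-6) ⇒ p = 3/5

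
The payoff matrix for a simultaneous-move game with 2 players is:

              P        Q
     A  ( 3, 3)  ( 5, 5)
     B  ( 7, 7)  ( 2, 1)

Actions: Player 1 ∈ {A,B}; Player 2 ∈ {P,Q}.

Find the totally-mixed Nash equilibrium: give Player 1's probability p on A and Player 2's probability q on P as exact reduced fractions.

P1 indiff ⇒ q·3+(1-q)·5 = q·7+(1-q)·2 ⇒ q(-4) = (1-q)(-3) ⇒ q = 3/7
P2 indiff ⇒ p·3+(1-p)·7 = p·5+(1-p)·1 ⇒ p(-2) = (1-p)(-6) ⇒ p = 3/4

p=3/4, q=3/7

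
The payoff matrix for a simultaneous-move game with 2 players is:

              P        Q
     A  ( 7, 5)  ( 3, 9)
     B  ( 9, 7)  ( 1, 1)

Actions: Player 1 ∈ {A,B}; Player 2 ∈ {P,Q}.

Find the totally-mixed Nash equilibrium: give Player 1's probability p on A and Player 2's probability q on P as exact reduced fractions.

P1 mixes 3/5 on A; P2 mixes 1/2 on P

P1 indiff ⇒ q·7+(1-q)·3 = q·9+(1-q)·1 ⇒ q(-2) = (1-q)(-2) ⇒ q = 1/2
P2 indiff ⇒ p·5+(1-p)·7 = p·9+(1-p)·1 ⇒ p(-4) = (1-p)(-6) ⇒ p = 3/5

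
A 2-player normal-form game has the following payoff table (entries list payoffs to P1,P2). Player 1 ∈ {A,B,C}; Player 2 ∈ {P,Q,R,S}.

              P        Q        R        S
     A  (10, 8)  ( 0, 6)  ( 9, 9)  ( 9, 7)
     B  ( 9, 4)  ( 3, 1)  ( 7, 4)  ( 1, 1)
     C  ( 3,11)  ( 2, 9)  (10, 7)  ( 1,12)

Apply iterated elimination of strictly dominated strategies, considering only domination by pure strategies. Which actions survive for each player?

Remaining: P1:{A,C} P2:{P,R,S}

P2 drop Q (P beats it: A:8>6 B:4>1 C:11>9)
P1 drop B (A beats it: P:10>9 R:9>7 S:9>1)
P1→{A,C} P2→{P,R,S}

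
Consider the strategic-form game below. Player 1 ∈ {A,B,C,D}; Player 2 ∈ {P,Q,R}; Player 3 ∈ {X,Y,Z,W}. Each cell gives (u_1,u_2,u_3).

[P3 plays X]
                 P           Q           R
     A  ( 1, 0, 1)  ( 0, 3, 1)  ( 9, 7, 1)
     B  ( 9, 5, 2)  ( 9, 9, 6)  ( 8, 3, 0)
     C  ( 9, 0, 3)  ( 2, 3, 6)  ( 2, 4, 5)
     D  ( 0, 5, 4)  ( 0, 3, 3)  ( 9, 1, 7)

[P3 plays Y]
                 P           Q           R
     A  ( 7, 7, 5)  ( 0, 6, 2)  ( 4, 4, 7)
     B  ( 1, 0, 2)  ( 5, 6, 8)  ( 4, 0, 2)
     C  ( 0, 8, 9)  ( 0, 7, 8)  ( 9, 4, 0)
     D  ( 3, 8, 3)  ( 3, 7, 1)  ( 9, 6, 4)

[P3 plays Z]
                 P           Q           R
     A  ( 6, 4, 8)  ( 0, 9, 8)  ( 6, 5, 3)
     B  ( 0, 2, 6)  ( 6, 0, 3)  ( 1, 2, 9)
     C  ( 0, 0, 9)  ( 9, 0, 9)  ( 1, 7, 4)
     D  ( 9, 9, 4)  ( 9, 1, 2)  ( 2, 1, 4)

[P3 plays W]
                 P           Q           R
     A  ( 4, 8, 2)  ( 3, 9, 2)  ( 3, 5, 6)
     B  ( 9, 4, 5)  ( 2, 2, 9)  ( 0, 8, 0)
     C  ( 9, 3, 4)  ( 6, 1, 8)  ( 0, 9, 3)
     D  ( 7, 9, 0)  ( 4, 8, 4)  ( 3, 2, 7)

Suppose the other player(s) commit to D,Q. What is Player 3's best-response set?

argmax u_3 = {W}

u_3(X vs D,Q) = 3
u_3(Y vs D,Q) = 1
u_3(Z vs D,Q) = 2
u_3(W vs D,Q) = 4
max payoff 4 at {W}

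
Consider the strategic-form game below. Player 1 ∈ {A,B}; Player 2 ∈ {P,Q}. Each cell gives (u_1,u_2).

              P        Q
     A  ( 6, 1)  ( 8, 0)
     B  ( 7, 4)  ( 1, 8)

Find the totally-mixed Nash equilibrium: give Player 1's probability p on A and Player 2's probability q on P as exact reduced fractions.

P1 indiff ⇒ q·6+(1-q)·8 = q·7+(1-q)·1 ⇒ q(-1) = (1-q)(-7) ⇒ q = 7/8
P2 indiff ⇒ p·1+(1-p)·4 = p·0+(1-p)·8 ⇒ p(1) = (1-p)(4) ⇒ p = 4/5

P1 mixes 4/5 on A; P2 mixes 7/8 on P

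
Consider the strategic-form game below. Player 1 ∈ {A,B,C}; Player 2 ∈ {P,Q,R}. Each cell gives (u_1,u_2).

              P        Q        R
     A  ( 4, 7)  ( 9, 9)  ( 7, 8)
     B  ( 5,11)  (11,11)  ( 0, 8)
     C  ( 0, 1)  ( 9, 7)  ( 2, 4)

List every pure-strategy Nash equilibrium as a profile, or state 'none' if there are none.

PSNE = {(B,P), (B,Q)}

(A,P): not NE [P1→B gives 5>4; P2→Q gives 9>7]
(A,Q): not NE [P1→B gives 11>9]
(A,R): not NE [P2→Q gives 9>8]
(B,P): NE
(B,Q): NE
(B,R): not NE [P1→A gives 7>0; P2→Q gives 11>8]
(C,P): not NE [P1→B gives 5>0; P2→Q gives 7>1]
(C,Q): not NE [P1→B gives 11>9]
(C,R): not NE [P1→A gives 7>2; P2→Q gives 7>4]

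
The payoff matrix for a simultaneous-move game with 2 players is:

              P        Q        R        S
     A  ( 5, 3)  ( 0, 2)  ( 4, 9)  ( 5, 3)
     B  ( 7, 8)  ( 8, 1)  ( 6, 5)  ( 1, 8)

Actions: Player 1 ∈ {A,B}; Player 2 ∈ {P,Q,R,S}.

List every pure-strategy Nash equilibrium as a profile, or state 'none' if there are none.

PSNE = {(B,P)}

(A,P): not NE [P1→B gives 7>5; P2→R gives 9>3]
(A,Q): not NE [P1→B gives 8>0; P2→R gives 9>2]
(A,R): not NE [P1→B gives 6>4]
(A,S): not NE [P2→R gives 9>3]
(B,P): NE
(B,Q): not NE [P2→S gives 8>1]
(B,R): not NE [P2→S gives 8>5]
(B,S): not NE [P1→A gives 5>1]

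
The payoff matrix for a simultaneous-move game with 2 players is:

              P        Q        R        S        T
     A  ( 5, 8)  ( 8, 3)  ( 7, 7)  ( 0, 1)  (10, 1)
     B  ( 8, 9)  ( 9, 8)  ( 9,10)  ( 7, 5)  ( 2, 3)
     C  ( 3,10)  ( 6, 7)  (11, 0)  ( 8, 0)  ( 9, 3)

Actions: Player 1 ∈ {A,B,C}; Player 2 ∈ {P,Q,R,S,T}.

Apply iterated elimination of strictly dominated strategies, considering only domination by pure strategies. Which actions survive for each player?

P2 drop Q (P beats it: A:8>3 B:9>8 C:10>7)
P2 drop S (P beats it: A:8>1 B:9>5 C:10>0)
P2 drop T (P beats it: A:8>1 B:9>3 C:10>3)
P1 drop A (B beats it: P:8>5 R:9>7)
P1→{B,C} P2→{P,R}

Survivors P1:{B,C} P2:{P,R}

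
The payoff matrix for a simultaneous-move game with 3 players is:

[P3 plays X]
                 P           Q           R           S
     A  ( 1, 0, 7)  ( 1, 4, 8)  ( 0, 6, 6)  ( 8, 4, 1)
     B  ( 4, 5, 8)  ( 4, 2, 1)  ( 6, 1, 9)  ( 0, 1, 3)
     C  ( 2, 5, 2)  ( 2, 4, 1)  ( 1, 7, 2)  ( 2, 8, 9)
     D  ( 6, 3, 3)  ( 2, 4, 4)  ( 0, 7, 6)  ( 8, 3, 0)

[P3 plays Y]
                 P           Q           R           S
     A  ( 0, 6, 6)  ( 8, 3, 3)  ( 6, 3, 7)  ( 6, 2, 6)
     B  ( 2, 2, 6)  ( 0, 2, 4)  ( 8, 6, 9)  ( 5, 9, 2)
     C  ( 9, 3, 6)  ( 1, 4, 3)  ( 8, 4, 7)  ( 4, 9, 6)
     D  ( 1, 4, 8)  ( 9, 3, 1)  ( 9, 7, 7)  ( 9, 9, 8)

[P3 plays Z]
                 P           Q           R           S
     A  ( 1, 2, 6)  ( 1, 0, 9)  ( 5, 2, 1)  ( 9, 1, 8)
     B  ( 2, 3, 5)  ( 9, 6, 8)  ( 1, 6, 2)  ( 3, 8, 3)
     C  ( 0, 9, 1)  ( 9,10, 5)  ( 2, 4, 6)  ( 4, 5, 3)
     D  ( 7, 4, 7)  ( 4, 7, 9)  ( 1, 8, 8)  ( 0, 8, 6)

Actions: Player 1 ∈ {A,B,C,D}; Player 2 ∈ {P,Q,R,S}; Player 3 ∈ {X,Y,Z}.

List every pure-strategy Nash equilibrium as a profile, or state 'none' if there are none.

NE set: (C,Q,Z), (D,S,Y)

(A,P,X): not NE [P1→D gives 6>1; P2→R gives 6>0]
(A,P,Y): not NE [P1→C gives 9>0; P3→X gives 7>6]
(A,P,Z): not NE [P1→D gives 7>1; P3→X gives 7>6]
(A,Q,X): not NE [P1→B gives 4>1; P2→R gives 6>4; P3→Z gives 9>8]
(A,Q,Y): not NE [P1→D gives 9>8; P2→P gives 6>3; P3→Z gives 9>3]
(A,Q,Z): not NE [P1→C gives 9>1; P2→R gives 2>0]
(A,R,X): not NE [P1→B gives 6>0; P3→Y gives 7>6]
(A,R,Y): not NE [P1→D gives 9>6; P2→P gives 6>3]
(A,R,Z): not NE [P3→Y gives 7>1]
(A,S,X): not NE [P2→R gives 6>4; P3→Z gives 8>1]
(A,S,Y): not NE [P1→D gives 9>6; P2→P gives 6>2; P3→Z gives 8>6]
(A,S,Z): not NE [P2→R gives 2>1]
(B,P,X): not NE [P1→D gives 6>4]
(B,P,Y): not NE [P1→C gives 9>2; P2→S gives 9>2; P3→X gives 8>6]
(B,P,Z): not NE [P1→D gives 7>2; P2→S gives 8>3; P3→X gives 8>5]
(B,Q,X): not NE [P2→P gives 5>2; P3→Z gives 8>1]
(B,Q,Y): not NE [P1→D gives 9>0; P2→S gives 9>2; P3→Z gives 8>4]
(B,Q,Z): not NE [P2→S gives 8>6]
(B,R,X): not NE [P2→P gives 5>1]
(B,R,Y): not NE [P1→D gives 9>8; P2→S gives 9>6]
(B,R,Z): not NE [P1→A gives 5>1; P2→S gives 8>6; P3→Y gives 9>2]
(B,S,X): not NE [P1→D gives 8>0; P2→P gives 5>1]
(B,S,Y): not NE [P1→D gives 9>5; P3→Z gives 3>2]
(B,S,Z): not NE [P1→A gives 9>3]
(C,P,X): not NE [P1→D gives 6>2; P2→S gives 8>5; P3→Y gives 6>2]
(C,P,Y): not NE [P2→S gives 9>3]
(C,P,Z): not NE [P1→D gives 7>0; P2→Q gives 10>9; P3→Y gives 6>1]
(C,Q,X): not NE [P1→B gives 4>2; P2→S gives 8>4; P3→Z gives 5>1]
(C,Q,Y): not NE [P1→D gives 9>1; P2→S gives 9>4; P3→Z gives 5>3]
(C,Q,Z): NE
(C,R,X): not NE [P1→B gives 6>1; P2→S gives 8>7; P3→Y gives 7>2]
(C,R,Y): not NE [P1→D gives 9>8; P2→S gives 9>4]
(C,R,Z): not NE [P1→A gives 5>2; P2→Q gives 10>4; P3→Y gives 7>6]
(C,S,X): not NE [P1→D gives 8>2]
(C,S,Y): not NE [P1→D gives 9>4; P3→X gives 9>6]
(C,S,Z): not NE [P1→A gives 9>4; P2→Q gives 10>5; P3→X gives 9>3]
(D,P,X): not NE [P2→R gives 7>3; P3→Y gives 8>3]
(D,P,Y): not NE [P1→C gives 9>1; P2→S gives 9>4]
(D,P,Z): not NE [P2→S gives 8>4; P3→Y gives 8>7]
(D,Q,X): not NE [P1→B gives 4>2; P2→R gives 7>4; P3→Z gives 9>4]
(D,Q,Y): not NE [P2→S gives 9>3; P3→Z gives 9>1]
(D,Q,Z): not NE [P1→C gives 9>4; P2→S gives 8>7]
(D,R,X): not NE [P1→B gives 6>0; P3→Z gives 8>6]
(D,R,Y): not NE [P2→S gives 9>7; P3→Z gives 8>7]
(D,R,Z): not NE [P1→A gives 5>1]
(D,S,X): not NE [P2→R gives 7>3; P3→Y gives 8>0]
(D,S,Y): NE
(D,S,Z): not NE [P1→A gives 9>0; P3→Y gives 8>6]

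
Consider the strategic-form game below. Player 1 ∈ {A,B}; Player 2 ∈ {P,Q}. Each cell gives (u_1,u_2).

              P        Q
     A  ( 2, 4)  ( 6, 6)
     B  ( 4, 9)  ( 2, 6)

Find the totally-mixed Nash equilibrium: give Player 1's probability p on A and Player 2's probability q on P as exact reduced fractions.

P1 indiff ⇒ q·2+(1-q)·6 = q·4+(1-q)·2 ⇒ q(-2) = (1-q)(-4) ⇒ q = 2/3
P2 indiff ⇒ p·4+(1-p)·9 = p·6+(1-p)·6 ⇒ p(-2) = (1-p)(-3) ⇒ p = 3/5

P1 mixes 3/5 on A; P2 mixes 2/3 on P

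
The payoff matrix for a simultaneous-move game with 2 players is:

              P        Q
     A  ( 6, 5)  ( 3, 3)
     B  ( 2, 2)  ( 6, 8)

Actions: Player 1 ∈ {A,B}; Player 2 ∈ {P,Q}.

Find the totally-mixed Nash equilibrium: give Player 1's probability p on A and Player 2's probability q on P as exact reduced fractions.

(p,q) = (3/4, 3/7)

P1 indiff ⇒ q·6+(1-q)·3 = q·2+(1-q)·6 ⇒ q(4) = (1-q)(3) ⇒ q = 3/7
P2 indiff ⇒ p·5+(1-p)·2 = p·3+(1-p)·8 ⇒ p(2) = (1-p)(6) ⇒ p = 3/4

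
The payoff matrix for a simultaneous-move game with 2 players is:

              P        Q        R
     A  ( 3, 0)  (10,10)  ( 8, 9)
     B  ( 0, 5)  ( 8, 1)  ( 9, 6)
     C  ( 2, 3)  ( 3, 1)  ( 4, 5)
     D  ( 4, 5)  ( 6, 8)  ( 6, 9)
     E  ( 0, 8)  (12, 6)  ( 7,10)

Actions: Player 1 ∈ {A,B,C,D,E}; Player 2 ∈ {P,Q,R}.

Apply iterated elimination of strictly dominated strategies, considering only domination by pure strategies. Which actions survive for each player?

Remaining: P1:{A,B,E} P2:{Q,R}

P1 drop C (A beats it: P:3>2 Q:10>3 R:8>4)
P2 drop P (R beats it: A:9>0 B:6>5 D:9>5 E:10>8)
P1 drop D (A beats it: Q:10>6 R:8>6)
P1→{A,B,E} P2→{Q,R}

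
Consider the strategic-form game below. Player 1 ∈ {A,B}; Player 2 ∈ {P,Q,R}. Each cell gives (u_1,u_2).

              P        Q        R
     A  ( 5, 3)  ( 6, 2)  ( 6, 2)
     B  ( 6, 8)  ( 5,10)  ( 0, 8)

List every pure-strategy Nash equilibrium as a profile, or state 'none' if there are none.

(A,P): not NE [P1→B gives 6>5]
(A,Q): not NE [P2→P gives 3>2]
(A,R): not NE [P2→P gives 3>2]
(B,P): not NE [P2→Q gives 10>8]
(B,Q): not NE [P1→A gives 6>5]
(B,R): not NE [P1→A gives 6>0; P2→Q gives 10>8]

No pure NE.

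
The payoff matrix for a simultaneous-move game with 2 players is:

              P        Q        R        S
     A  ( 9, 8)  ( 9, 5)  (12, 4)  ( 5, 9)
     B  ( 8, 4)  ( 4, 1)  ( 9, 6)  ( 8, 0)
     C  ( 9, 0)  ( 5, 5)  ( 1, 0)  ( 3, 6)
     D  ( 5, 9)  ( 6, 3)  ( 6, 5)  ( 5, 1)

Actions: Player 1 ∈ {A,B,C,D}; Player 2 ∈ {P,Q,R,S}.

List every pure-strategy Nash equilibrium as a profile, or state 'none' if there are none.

(A,P): not NE [P2→S gives 9>8]
(A,Q): not NE [P2→S gives 9>5]
(A,R): not NE [P2→S gives 9>4]
(A,S): not NE [P1→B gives 8>5]
(B,P): not NE [P1→C gives 9>8; P2→R gives 6>4]
(B,Q): not NE [P1→A gives 9>4; P2→R gives 6>1]
(B,R): not NE [P1→A gives 12>9]
(B,S): not NE [P2→R gives 6>0]
(C,P): not NE [P2→S gives 6>0]
(C,Q): not NE [P1→A gives 9>5; P2→S gives 6>5]
(C,R): not NE [P1→A gives 12>1; P2→S gives 6>0]
(C,S): not NE [P1→B gives 8>3]
(D,P): not NE [P1→C gives 9>5]
(D,Q): not NE [P1→A gives 9>6; P2→P gives 9>3]
(D,R): not NE [P1→A gives 12>6; P2→P gives 9>5]
(D,S): not NE [P1→B gives 8>5; P2→P gives 9>1]

Equilibria: none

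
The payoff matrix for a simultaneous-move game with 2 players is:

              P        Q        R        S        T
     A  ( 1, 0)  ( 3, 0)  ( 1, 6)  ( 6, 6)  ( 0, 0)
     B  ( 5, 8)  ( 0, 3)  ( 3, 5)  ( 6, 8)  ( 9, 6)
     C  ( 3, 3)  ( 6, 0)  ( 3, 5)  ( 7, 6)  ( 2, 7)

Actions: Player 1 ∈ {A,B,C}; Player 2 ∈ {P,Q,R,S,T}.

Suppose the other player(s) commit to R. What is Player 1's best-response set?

BR_1 = {B,C}

u_1(A vs R) = 1
u_1(B vs R) = 3
u_1(C vs R) = 3
max payoff 3 at {B,C}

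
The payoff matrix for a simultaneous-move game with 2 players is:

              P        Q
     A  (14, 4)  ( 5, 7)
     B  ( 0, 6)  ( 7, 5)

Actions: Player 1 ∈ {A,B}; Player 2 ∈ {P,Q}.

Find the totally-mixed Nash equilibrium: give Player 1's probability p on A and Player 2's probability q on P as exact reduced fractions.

P1 indiff ⇒ q·14+(1-q)·5 = q·0+(1-q)·7 ⇒ q(14) = (1-q)(2) ⇒ q = 1/8
P2 indiff ⇒ p·4+(1-p)·6 = p·7+(1-p)·5 ⇒ p(-3) = (1-p)(-1) ⇒ p = 1/4

(p,q) = (1/4, 1/8)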